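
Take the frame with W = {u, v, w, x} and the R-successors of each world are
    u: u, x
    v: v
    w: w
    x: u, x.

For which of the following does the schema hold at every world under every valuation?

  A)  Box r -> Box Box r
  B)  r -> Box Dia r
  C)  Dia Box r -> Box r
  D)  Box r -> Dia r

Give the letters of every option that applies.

A, B, C, D

R is symmetric: every R-edge is matched by its reverse.
R is transitive: R is closed under composition.
R is euclidean: any two R-successors of the same world are R-related.
R is serial: every world has an R-successor.
(A) Box r -> Box Box r (axiom 4) characterises the transitive frames. R is transitive — valid.
(B) r -> Box Dia r is axiom B; it is valid on a frame exactly when R is symmetric. R is symmetric, so valid.
(C) Dia Box r -> Box r (the dual of axiom 5) characterises the euclidean frames. R is euclidean — valid.
(D) axiom D: valid iff R is serial. R is serial — valid.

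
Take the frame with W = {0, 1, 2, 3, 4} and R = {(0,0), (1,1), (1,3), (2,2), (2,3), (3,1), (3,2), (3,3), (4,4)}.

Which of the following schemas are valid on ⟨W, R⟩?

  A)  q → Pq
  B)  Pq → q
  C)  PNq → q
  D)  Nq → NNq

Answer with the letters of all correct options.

R is reflexive: each world relates to itself.
R is symmetric: every R-edge is matched by its reverse.
R is not transitive: 1 R 3 and 3 R 2 but not 1 R 2.
R is not a subset of the identity: 1 R 3 with 1 ≠ 3.
(A) q → Pq is the dual of axiom T, which corresponds to reflexivity. R is reflexive — valid.
(B) Pq → q is the converse of T; it holds exactly when R ⊆ identity. Here R ⊄ identity — not valid.
(C) PNq → q is the dual of axiom B, which corresponds to symmetry. R is symmetric — valid.
(D) Nq → NNq (axiom 4) characterises the transitive frames. R is not transitive — not valid.

A, C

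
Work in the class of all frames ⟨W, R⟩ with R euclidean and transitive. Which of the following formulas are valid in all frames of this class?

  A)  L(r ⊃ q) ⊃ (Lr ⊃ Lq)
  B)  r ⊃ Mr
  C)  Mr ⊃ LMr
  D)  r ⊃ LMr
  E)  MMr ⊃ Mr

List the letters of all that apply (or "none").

A, C, E

(A) this is just K, valid on every normal frame.
(B) the dual of axiom T: valid iff R is reflexive. Such an R need not be reflexive — not valid.
(C) Mr ⊃ LMr is axiom 5; it is valid on a frame exactly when R is euclidean. Every such R is euclidean, so valid.
(D) axiom B: valid iff R is symmetric. Such an R need not be symmetric — not valid.
(E) MMr ⊃ Mr is the dual of axiom 4, which corresponds to transitivity. Every such R is transitive — valid.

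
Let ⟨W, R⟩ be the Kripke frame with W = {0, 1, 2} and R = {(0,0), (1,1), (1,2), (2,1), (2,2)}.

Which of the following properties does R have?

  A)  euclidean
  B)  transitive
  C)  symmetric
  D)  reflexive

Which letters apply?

(A) euclidean: any two R-successors of the same world are R-related.
(B) transitive: R is closed under composition.
(C) symmetric: every R-edge is matched by its reverse.
(D) reflexive: each world relates to itself.

A, B, C, D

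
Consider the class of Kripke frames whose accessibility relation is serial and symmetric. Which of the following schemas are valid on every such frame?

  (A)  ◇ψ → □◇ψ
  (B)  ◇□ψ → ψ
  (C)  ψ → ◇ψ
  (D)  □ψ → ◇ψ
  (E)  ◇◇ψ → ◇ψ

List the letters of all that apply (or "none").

(A) ◇ψ → □◇ψ is axiom 5; it is valid on a frame exactly when R is euclidean. Such an R need not be euclidean, so not valid.
(B) ◇□ψ → ψ (the dual of axiom B) characterises the symmetric frames. Every such R is symmetric — valid.
(C) ψ → ◇ψ (the dual of axiom T) characterises the reflexive frames. Such an R need not be reflexive — not valid.
(D) □ψ → ◇ψ (axiom D) characterises the serial frames. Every such R is serial — valid.
(E) ◇◇ψ → ◇ψ (the dual of axiom 4) characterises the transitive frames. Such an R need not be transitive — not valid.

B, D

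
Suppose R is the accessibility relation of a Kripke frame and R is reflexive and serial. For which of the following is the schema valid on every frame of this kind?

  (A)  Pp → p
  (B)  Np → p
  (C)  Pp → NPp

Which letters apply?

B

(A) Pp → p is the converse of T; it holds exactly when R ⊆ identity. Such an R need not be a subset of the identity — not valid.
(B) Np → p is axiom T; it is valid on a frame exactly when R is reflexive. Every such R is reflexive, so valid.
(C) Pp → NPp (axiom 5) characterises the euclidean frames. Such an R need not be euclidean — not valid.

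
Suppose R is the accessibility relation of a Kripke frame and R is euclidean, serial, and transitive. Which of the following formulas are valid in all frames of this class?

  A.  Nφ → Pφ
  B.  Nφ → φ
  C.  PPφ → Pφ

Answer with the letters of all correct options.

(A) axiom D: valid iff R is serial. Every such R is serial — valid.
(B) Nφ → φ is axiom T, which corresponds to reflexivity. Such an R need not be reflexive — not valid.
(C) PPφ → Pφ is the dual of axiom 4; it is valid on a frame exactly when R is transitive. Every such R is transitive, so valid.

A, C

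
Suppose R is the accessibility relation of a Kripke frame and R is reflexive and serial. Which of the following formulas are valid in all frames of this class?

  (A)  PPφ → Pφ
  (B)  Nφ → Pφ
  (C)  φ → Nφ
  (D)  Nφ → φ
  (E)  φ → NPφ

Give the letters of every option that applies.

(A) PPφ → Pφ is the dual of axiom 4, which corresponds to transitivity. Such an R need not be transitive — not valid.
(B) Nφ → Pφ (axiom D) characterises the serial frames. Every such R is serial — valid.
(C) φ → Nφ is valid only on frames where every R-edge is a self-loop. Such an R need not be a subset of the identity — not valid.
(D) axiom T: valid iff R is reflexive. Every such R is reflexive — valid.
(E) φ → NPφ (axiom B) characterises the symmetric frames. Such an R need not be symmetric — not valid.

B, D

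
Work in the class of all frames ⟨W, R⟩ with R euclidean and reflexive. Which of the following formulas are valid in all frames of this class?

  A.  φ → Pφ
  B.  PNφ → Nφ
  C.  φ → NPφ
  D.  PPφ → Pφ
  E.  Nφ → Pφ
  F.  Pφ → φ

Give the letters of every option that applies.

A reflexive euclidean relation is also symmetric (from wRw and wRv the euclidean condition gives vRw) and hence transitive; it is an equivalence relation.
(A) the dual of axiom T: valid iff R is reflexive. Every such R is reflexive — valid.
(B) the dual of axiom 5: valid iff R is euclidean. Every such R is euclidean — valid.
(C) φ → NPφ (axiom B) characterises the symmetric frames. Every such R is symmetric — valid.
(D) PPφ → Pφ is the dual of axiom 4; it is valid on a frame exactly when R is transitive. Every such R is transitive, so valid.
(E) Nφ → Pφ is axiom D, which corresponds to seriality. Every such R is serial — valid.
(F) Pφ → φ is valid only on frames where every R-edge is a self-loop. Such an R need not be a subset of the identity — not valid.

A, B, C, D, E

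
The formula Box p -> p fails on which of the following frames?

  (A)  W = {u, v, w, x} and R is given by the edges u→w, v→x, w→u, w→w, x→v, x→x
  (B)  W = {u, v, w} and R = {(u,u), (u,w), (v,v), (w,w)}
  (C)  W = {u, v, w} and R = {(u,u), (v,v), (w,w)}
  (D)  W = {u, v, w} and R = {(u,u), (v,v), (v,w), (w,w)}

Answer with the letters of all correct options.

A

The schema Box p -> p is axiom T; it is valid on a frame iff R is reflexive.
(A) R is not reflexive (not u R u), so the schema fails here.
(B) R is reflexive (each world relates to itself), so the schema is valid here.
(C) R is reflexive (each world relates to itself), so the schema is valid here.
(D) R is reflexive (each world relates to itself), so the schema is valid here.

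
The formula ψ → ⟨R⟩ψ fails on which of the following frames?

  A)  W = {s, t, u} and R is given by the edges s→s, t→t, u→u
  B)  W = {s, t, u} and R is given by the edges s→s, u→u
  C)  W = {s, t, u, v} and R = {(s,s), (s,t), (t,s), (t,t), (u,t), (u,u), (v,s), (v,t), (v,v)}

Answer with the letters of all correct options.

B

The schema ψ → ⟨R⟩ψ is the dual of axiom T; it is valid on a frame iff R is reflexive.
(A) R is reflexive (each world relates to itself), so the schema is valid here.
(B) R is not reflexive (not t R t), so the schema fails here.
(C) R is reflexive (each world relates to itself), so the schema is valid here.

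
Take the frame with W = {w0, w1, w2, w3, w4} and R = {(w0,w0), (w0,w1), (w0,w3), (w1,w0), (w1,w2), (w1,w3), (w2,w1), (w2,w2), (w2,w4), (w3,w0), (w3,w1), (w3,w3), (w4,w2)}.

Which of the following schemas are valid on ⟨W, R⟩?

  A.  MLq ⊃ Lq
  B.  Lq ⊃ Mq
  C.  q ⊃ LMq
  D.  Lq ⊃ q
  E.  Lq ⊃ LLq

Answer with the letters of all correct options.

R is not reflexive: not w1 R w1.
R is symmetric: every R-edge is matched by its reverse.
R is not transitive: w0 R w1 and w1 R w2 but not w0 R w2.
R is not euclidean: w1 R w0 and w1 R w2 but not w0 R w2.
R is serial: every world has an R-successor.
(A) MLq ⊃ Lq is the dual of axiom 5; it is valid on a frame exactly when R is euclidean. R is not euclidean, so not valid.
(B) Lq ⊃ Mq is axiom D; it is valid on a frame exactly when R is serial. R is serial, so valid.
(C) q ⊃ LMq (axiom B) characterises the symmetric frames. R is symmetric — valid.
(D) Lq ⊃ q is axiom T, which corresponds to reflexivity. R is not reflexive — not valid.
(E) Lq ⊃ LLq is axiom 4; it is valid on a frame exactly when R is transitive. R is not transitive, so not valid.

B, C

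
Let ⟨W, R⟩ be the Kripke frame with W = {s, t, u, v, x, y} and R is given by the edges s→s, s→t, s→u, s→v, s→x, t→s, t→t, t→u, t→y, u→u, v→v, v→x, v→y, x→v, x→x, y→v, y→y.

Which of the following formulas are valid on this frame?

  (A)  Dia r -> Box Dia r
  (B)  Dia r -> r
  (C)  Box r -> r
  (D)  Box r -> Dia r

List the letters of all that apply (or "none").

R is reflexive: each world relates to itself.
R is not euclidean: s R t and s R v but not t R v.
R is serial: every world has an R-successor.
R is not a subset of the identity: s R t with s ≠ t.
(A) Dia r -> Box Dia r is axiom 5; it is valid on a frame exactly when R is euclidean. R is not euclidean, so not valid.
(B) Dia r -> r is the converse of T; it holds exactly when R ⊆ identity. Here R ⊄ identity — not valid.
(C) Box r -> r is axiom T; it is valid on a frame exactly when R is reflexive. R is reflexive, so valid.
(D) Box r -> Dia r is axiom D; it is valid on a frame exactly when R is serial. R is serial, so valid.

C, D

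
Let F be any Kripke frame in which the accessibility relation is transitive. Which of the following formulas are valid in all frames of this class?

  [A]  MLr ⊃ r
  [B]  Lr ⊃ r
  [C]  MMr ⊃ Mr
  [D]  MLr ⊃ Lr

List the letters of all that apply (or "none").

(A) MLr ⊃ r is the dual of axiom B, which corresponds to symmetry. Such an R need not be symmetric — not valid.
(B) Lr ⊃ r is axiom T, which corresponds to reflexivity. Such an R need not be reflexive — not valid.
(C) the dual of axiom 4: valid iff R is transitive. Every such R is transitive — valid.
(D) MLr ⊃ Lr is the dual of axiom 5; it is valid on a frame exactly when R is euclidean. Such an R need not be euclidean, so not valid.

C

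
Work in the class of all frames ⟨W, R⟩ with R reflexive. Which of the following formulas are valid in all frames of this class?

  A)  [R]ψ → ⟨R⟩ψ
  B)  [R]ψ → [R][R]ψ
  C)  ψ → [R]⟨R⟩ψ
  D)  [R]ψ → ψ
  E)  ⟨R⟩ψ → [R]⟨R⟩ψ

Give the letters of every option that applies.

A, D

A reflexive relation is serial.
(A) axiom D: valid iff R is serial. Every such R is serial — valid.
(B) axiom 4: valid iff R is transitive. Such an R need not be transitive — not valid.
(C) ψ → [R]⟨R⟩ψ (axiom B) characterises the symmetric frames. Such an R need not be symmetric — not valid.
(D) [R]ψ → ψ (axiom T) characterises the reflexive frames. Every such R is reflexive — valid.
(E) ⟨R⟩ψ → [R]⟨R⟩ψ is axiom 5; it is valid on a frame exactly when R is euclidean. Such an R need not be euclidean, so not valid.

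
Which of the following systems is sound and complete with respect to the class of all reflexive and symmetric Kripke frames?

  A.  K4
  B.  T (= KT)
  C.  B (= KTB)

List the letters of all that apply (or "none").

(A) K4 is determined by the class of transitive frames.
(B) T (= KT) is determined by the class of reflexive frames.
(C) B (= KTB) is determined by exactly this class.

C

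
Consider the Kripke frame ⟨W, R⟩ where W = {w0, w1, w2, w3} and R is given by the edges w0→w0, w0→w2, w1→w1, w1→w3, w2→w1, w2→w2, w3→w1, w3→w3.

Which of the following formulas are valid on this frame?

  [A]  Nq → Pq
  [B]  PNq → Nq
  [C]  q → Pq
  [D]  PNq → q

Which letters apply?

R is reflexive: each world relates to itself.
R is not symmetric: w0 R w2 but not w2 R w0.
R is not euclidean: w0 R w2 and w0 R w0 but not w2 R w0.
R is serial: every world has an R-successor.
(A) Nq → Pq is axiom D, which corresponds to seriality. R is serial — valid.
(B) PNq → Nq (the dual of axiom 5) characterises the euclidean frames. R is not euclidean — not valid.
(C) q → Pq is the dual of axiom T; it is valid on a frame exactly when R is reflexive. R is reflexive, so valid.
(D) the dual of axiom B: valid iff R is symmetric. R is not symmetric — not valid.

A, C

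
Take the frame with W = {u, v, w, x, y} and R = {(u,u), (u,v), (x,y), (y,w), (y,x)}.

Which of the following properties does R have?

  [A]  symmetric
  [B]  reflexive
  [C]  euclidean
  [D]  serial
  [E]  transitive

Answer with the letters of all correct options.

(A) not symmetric: u R v but not v R u.
(B) not reflexive: not v R v.
(C) not euclidean: u R v and u R u but not v R u.
(D) not serial: v has no R-successor.
(E) not transitive: x R y and y R w but not x R w.

none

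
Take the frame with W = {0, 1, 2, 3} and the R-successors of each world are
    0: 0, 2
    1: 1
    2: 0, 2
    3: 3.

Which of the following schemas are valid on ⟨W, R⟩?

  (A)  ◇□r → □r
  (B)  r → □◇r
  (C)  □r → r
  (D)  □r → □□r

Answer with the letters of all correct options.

R is reflexive: each world relates to itself.
R is symmetric: every R-edge is matched by its reverse.
R is transitive: R is closed under composition.
R is euclidean: any two R-successors of the same world are R-related.
(A) ◇□r → □r (the dual of axiom 5) characterises the euclidean frames. R is euclidean — valid.
(B) axiom B: valid iff R is symmetric. R is symmetric — valid.
(C) axiom T: valid iff R is reflexive. R is reflexive — valid.
(D) □r → □□r is axiom 4, which corresponds to transitivity. R is transitive — valid.

A, B, C, D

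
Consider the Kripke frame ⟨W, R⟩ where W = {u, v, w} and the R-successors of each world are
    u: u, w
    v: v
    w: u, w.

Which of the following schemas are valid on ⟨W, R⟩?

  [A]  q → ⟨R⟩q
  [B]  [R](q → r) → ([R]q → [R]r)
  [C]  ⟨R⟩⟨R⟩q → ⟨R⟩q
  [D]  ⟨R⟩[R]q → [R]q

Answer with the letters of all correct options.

A, B, C, D

R is reflexive: each world relates to itself.
R is transitive: R is closed under composition.
R is euclidean: any two R-successors of the same world are R-related.
(A) the dual of axiom T: valid iff R is reflexive. R is reflexive — valid.
(B) this is just K, valid on every normal frame.
(C) ⟨R⟩⟨R⟩q → ⟨R⟩q is the dual of axiom 4, which corresponds to transitivity. R is transitive — valid.
(D) ⟨R⟩[R]q → [R]q is the dual of axiom 5; it is valid on a frame exactly when R is euclidean. R is euclidean, so valid.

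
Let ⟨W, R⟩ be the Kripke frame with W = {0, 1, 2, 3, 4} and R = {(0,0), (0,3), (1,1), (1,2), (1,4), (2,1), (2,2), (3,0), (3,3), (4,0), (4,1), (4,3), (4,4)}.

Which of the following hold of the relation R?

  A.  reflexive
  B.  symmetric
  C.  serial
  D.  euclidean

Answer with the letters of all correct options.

A, C

(A) reflexive: each world relates to itself.
(B) not symmetric: 4 R 0 but not 0 R 4.
(C) serial: every world has an R-successor.
(D) not euclidean: 1 R 2 and 1 R 4 but not 2 R 4.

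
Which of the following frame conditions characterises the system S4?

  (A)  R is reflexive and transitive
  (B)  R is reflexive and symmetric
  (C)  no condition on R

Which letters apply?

(A) S4 is sound and complete for exactly this class.
(B) this class determines B (= KTB), not S4.
(C) this class determines K, not S4.

A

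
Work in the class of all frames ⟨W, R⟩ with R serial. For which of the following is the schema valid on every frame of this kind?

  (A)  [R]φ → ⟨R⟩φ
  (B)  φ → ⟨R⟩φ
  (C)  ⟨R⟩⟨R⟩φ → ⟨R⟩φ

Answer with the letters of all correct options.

(A) [R]φ → ⟨R⟩φ (axiom D) characterises the serial frames. Every such R is serial — valid.
(B) φ → ⟨R⟩φ (the dual of axiom T) characterises the reflexive frames. Such an R need not be reflexive — not valid.
(C) the dual of axiom 4: valid iff R is transitive. Such an R need not be transitive — not valid.

A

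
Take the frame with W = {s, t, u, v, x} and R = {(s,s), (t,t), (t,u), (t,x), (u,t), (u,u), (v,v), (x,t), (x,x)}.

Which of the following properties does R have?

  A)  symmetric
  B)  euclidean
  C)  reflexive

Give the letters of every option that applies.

(A) symmetric: every R-edge is matched by its reverse.
(B) not euclidean: t R u and t R x but not u R x.
(C) reflexive: each world relates to itself.

A, C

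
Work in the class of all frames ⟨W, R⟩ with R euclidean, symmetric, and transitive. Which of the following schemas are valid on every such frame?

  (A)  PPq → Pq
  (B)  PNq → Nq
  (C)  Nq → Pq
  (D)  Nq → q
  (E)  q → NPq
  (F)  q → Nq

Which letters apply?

(A) PPq → Pq is the dual of axiom 4, which corresponds to transitivity. Every such R is transitive — valid.
(B) PNq → Nq is the dual of axiom 5; it is valid on a frame exactly when R is euclidean. Every such R is euclidean, so valid.
(C) Nq → Pq is axiom D; it is valid on a frame exactly when R is serial. Such an R need not be serial, so not valid.
(D) Nq → q is axiom T; it is valid on a frame exactly when R is reflexive. Such an R need not be reflexive, so not valid.
(E) q → NPq is axiom B, which corresponds to symmetry. Every such R is symmetric — valid.
(F) q → Nq (equivalent to ◇p→p) corresponds to R being a subset of the identity. Such an R need not be a subset of the identity, so not valid.

A, B, E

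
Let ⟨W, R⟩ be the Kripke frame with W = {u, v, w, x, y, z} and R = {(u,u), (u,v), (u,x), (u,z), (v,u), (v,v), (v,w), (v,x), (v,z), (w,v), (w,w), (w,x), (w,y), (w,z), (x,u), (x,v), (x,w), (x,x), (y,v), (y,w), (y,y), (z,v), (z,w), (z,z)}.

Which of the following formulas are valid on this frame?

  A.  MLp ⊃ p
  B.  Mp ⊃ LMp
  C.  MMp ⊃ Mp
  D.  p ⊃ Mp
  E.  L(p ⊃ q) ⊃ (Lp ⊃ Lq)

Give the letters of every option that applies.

R is reflexive: each world relates to itself.
R is not symmetric: u R z but not z R u.
R is not transitive: u R v and v R w but not u R w.
R is not euclidean: u R x and u R z but not x R z.
(A) MLp ⊃ p is the dual of axiom B, which corresponds to symmetry. R is not symmetric — not valid.
(B) Mp ⊃ LMp is axiom 5; it is valid on a frame exactly when R is euclidean. R is not euclidean, so not valid.
(C) MMp ⊃ Mp is the dual of axiom 4, which corresponds to transitivity. R is not transitive — not valid.
(D) p ⊃ Mp is the dual of axiom T, which corresponds to reflexivity. R is reflexive — valid.
(E) L(p ⊃ q) ⊃ (Lp ⊃ Lq) is axiom K, valid on every Kripke frame — valid.

D, E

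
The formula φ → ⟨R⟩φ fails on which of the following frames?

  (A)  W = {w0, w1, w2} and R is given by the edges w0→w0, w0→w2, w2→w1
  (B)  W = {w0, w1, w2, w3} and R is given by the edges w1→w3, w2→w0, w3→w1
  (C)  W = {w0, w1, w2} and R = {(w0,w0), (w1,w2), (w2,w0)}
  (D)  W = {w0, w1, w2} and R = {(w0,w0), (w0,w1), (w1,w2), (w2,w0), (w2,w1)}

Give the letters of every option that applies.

The schema φ → ⟨R⟩φ is the dual of axiom T; it is valid on a frame iff R is reflexive.
(A) R is not reflexive (not w1 R w1), so the schema fails here.
(B) R is not reflexive (not w0 R w0), so the schema fails here.
(C) R is not reflexive (not w1 R w1), so the schema fails here.
(D) R is not reflexive (not w1 R w1), so the schema fails here.

A, B, C, D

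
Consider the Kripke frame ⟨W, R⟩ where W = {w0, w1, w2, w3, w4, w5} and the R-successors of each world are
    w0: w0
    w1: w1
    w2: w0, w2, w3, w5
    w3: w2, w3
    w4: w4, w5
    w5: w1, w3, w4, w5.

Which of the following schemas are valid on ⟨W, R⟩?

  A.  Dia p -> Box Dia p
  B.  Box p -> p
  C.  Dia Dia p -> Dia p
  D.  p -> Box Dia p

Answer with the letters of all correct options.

R is reflexive: each world relates to itself.
R is not symmetric: w2 R w0 but not w0 R w2.
R is not transitive: w2 R w5 and w5 R w1 but not w2 R w1.
R is not euclidean: w2 R w0 and w2 R w2 but not w0 R w2.
(A) Dia p -> Box Dia p is axiom 5, which corresponds to the euclidean property. R is not euclidean — not valid.
(B) Box p -> p is axiom T; it is valid on a frame exactly when R is reflexive. R is reflexive, so valid.
(C) Dia Dia p -> Dia p is the dual of axiom 4; it is valid on a frame exactly when R is transitive. R is not transitive, so not valid.
(D) p -> Box Dia p (axiom B) characterises the symmetric frames. R is not symmetric — not valid.

B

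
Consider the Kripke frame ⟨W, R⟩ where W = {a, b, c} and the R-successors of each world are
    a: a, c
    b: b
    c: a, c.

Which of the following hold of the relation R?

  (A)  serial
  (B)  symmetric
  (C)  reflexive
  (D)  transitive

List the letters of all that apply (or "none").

A, B, C, D

(A) serial: every world has an R-successor.
(B) symmetric: every R-edge is matched by its reverse.
(C) reflexive: each world relates to itself.
(D) transitive: R is closed under composition.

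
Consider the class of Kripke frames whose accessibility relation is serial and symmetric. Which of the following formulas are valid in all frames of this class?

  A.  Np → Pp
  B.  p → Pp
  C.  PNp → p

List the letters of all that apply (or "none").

(A) axiom D: valid iff R is serial. Every such R is serial — valid.
(B) p → Pp is the dual of axiom T, which corresponds to reflexivity. Such an R need not be reflexive — not valid.
(C) PNp → p (the dual of axiom B) characterises the symmetric frames. Every such R is symmetric — valid.

A, C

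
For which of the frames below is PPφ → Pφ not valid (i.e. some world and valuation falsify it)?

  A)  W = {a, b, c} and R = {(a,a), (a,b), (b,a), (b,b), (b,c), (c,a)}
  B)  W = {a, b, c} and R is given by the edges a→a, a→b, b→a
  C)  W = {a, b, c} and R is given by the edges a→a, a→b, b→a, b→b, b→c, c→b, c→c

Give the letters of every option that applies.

The schema PPφ → Pφ is the dual of axiom 4; it is valid on a frame iff R is transitive.
(A) R is not transitive (a R b and b R c but not a R c), so the schema fails here.
(B) R is not transitive (b R a and a R b but not b R b), so the schema fails here.
(C) R is not transitive (a R b and b R c but not a R c), so the schema fails here.

A, B, C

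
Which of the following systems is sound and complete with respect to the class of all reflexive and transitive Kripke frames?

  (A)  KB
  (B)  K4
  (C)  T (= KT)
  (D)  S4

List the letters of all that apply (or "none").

D

(A) KB is determined by the class of symmetric frames.
(B) K4 is determined by the class of transitive frames.
(C) T (= KT) is determined by the class of reflexive frames.
(D) S4 is determined by exactly this class.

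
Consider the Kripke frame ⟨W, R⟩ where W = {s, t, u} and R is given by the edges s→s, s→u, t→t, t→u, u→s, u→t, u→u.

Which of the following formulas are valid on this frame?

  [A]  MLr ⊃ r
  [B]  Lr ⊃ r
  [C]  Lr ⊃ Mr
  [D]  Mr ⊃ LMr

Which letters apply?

A, B, C

R is reflexive: each world relates to itself.
R is symmetric: every R-edge is matched by its reverse.
R is not euclidean: u R s and u R t but not s R t.
R is serial: every world has an R-successor.
(A) MLr ⊃ r is the dual of axiom B, which corresponds to symmetry. R is symmetric — valid.
(B) Lr ⊃ r is axiom T; it is valid on a frame exactly when R is reflexive. R is reflexive, so valid.
(C) Lr ⊃ Mr (axiom D) characterises the serial frames. R is serial — valid.
(D) Mr ⊃ LMr is axiom 5; it is valid on a frame exactly when R is euclidean. R is not euclidean, so not valid.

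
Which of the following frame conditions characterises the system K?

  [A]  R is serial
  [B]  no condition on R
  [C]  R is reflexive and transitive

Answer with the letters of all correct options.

B

(A) this class determines D, not K.
(B) K is sound and complete for exactly this class.
(C) this class determines S4, not K.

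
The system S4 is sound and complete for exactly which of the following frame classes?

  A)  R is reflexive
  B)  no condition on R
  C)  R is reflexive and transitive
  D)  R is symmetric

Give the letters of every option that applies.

C

(A) this class determines T (= KT), not S4.
(B) this class determines K, not S4.
(C) S4 is sound and complete for exactly this class.
(D) this class determines KB, not S4.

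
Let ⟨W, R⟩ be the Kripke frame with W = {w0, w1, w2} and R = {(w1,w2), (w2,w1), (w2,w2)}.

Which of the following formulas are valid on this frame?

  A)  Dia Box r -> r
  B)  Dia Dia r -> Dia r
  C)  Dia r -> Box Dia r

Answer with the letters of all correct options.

R is symmetric: every R-edge is matched by its reverse.
R is not transitive: w1 R w2 and w2 R w1 but not w1 R w1.
R is not euclidean: w2 R w1 and w2 R w1 but not w1 R w1.
(A) Dia Box r -> r is the dual of axiom B, which corresponds to symmetry. R is symmetric — valid.
(B) Dia Dia r -> Dia r (the dual of axiom 4) characterises the transitive frames. R is not transitive — not valid.
(C) Dia r -> Box Dia r (axiom 5) characterises the euclidean frames. R is not euclidean — not valid.

A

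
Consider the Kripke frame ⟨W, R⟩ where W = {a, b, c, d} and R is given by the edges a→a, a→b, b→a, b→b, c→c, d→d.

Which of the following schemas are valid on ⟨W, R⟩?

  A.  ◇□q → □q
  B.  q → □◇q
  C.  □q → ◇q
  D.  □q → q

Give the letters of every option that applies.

R is reflexive: each world relates to itself.
R is symmetric: every R-edge is matched by its reverse.
R is euclidean: any two R-successors of the same world are R-related.
R is serial: every world has an R-successor.
(A) ◇□q → □q is the dual of axiom 5; it is valid on a frame exactly when R is euclidean. R is euclidean, so valid.
(B) q → □◇q (axiom B) characterises the symmetric frames. R is symmetric — valid.
(C) □q → ◇q (axiom D) characterises the serial frames. R is serial — valid.
(D) axiom T: valid iff R is reflexive. R is reflexive — valid.

A, B, C, D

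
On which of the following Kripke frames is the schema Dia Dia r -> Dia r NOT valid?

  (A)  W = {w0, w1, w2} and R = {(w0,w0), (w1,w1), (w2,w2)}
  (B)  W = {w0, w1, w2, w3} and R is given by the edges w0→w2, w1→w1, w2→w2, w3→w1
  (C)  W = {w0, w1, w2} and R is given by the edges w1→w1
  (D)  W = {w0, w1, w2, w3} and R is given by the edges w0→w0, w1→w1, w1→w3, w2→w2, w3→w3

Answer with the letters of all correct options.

none

The schema Dia Dia r -> Dia r is the dual of axiom 4; it is valid on a frame iff R is transitive.
(A) R is transitive (R is closed under composition), so the schema is valid here.
(B) R is transitive (R is closed under composition), so the schema is valid here.
(C) R is transitive (R is closed under composition), so the schema is valid here.
(D) R is transitive (R is closed under composition), so the schema is valid here.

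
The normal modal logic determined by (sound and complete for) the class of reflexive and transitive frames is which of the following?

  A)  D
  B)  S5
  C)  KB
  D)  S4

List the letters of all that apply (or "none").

(A) D is determined by the class of serial frames.
(B) S5 is determined by the class of reflexive, symmetric, and transitive frames.
(C) KB is determined by the class of symmetric frames.
(D) S4 is determined by exactly this class.

D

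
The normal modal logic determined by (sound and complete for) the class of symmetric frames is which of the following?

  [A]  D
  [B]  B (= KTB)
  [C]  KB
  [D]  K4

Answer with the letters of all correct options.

(A) D is determined by the class of serial frames.
(B) B (= KTB) is determined by the class of reflexive and symmetric frames.
(C) KB is determined by exactly this class.
(D) K4 is determined by the class of transitive frames.

C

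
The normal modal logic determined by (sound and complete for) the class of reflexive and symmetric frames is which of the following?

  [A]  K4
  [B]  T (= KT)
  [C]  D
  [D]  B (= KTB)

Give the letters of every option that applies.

(A) K4 is determined by the class of transitive frames.
(B) T (= KT) is determined by the class of reflexive frames.
(C) D is determined by the class of serial frames.
(D) B (= KTB) is determined by exactly this class.

D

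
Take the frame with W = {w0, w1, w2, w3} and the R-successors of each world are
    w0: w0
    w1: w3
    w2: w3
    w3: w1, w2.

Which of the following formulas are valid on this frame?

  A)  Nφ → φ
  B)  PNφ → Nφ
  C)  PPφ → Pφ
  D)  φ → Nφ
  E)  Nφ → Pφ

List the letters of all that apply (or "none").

E

R is not reflexive: not w1 R w1.
R is not transitive: w1 R w3 and w3 R w1 but not w1 R w1.
R is not euclidean: w3 R w1 and w3 R w2 but not w1 R w2.
R is serial: every world has an R-successor.
R is not a subset of the identity: w1 R w3 with w1 ≠ w3.
(A) Nφ → φ (axiom T) characterises the reflexive frames. R is not reflexive — not valid.
(B) PNφ → Nφ is the dual of axiom 5, which corresponds to the euclidean property. R is not euclidean — not valid.
(C) PPφ → Pφ is the dual of axiom 4; it is valid on a frame exactly when R is transitive. R is not transitive, so not valid.
(D) φ → Nφ is valid only on frames where every R-edge is a self-loop. Here R ⊄ identity — not valid.
(E) Nφ → Pφ is axiom D, which corresponds to seriality. R is serial — valid.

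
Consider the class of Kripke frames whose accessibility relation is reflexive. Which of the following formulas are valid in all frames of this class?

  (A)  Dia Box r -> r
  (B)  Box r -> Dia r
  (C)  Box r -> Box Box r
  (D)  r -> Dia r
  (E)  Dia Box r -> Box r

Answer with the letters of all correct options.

B, D

A reflexive relation is serial.
(A) the dual of axiom B: valid iff R is symmetric. Such an R need not be symmetric — not valid.
(B) Box r -> Dia r is axiom D, which corresponds to seriality. Every such R is serial — valid.
(C) Box r -> Box Box r is axiom 4; it is valid on a frame exactly when R is transitive. Such an R need not be transitive, so not valid.
(D) r -> Dia r is the dual of axiom T, which corresponds to reflexivity. Every such R is reflexive — valid.
(E) the dual of axiom 5: valid iff R is euclidean. Such an R need not be euclidean — not valid.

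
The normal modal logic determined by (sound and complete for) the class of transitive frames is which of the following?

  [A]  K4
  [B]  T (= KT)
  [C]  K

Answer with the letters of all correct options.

A

(A) K4 is determined by exactly this class.
(B) T (= KT) is determined by the class of reflexive frames.
(C) K is determined by the class of arbitrary frames.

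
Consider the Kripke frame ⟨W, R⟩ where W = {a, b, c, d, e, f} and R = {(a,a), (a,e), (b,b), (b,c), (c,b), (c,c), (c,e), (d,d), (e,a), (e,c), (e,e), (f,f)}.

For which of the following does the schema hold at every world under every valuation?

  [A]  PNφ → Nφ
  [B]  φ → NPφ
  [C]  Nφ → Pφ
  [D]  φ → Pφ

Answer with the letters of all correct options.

B, C, D

R is reflexive: each world relates to itself.
R is symmetric: every R-edge is matched by its reverse.
R is not euclidean: c R b and c R e but not b R e.
R is serial: every world has an R-successor.
(A) the dual of axiom 5: valid iff R is euclidean. R is not euclidean — not valid.
(B) φ → NPφ is axiom B, which corresponds to symmetry. R is symmetric — valid.
(C) axiom D: valid iff R is serial. R is serial — valid.
(D) φ → Pφ is the dual of axiom T; it is valid on a frame exactly when R is reflexive. R is reflexive, so valid.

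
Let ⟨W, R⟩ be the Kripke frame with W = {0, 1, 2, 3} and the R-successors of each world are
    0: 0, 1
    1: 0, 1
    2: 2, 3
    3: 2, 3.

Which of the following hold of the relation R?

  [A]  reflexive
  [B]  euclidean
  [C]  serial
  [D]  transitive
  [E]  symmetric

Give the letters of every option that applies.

A, B, C, D, E

(A) reflexive: each world relates to itself.
(B) euclidean: any two R-successors of the same world are R-related.
(C) serial: every world has an R-successor.
(D) transitive: R is closed under composition.
(E) symmetric: every R-edge is matched by its reverse.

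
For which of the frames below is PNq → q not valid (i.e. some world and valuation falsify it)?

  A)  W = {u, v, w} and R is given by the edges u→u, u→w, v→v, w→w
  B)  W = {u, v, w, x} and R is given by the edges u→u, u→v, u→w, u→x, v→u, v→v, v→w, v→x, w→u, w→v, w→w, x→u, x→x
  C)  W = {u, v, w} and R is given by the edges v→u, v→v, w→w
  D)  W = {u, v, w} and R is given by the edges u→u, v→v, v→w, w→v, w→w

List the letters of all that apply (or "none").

The schema PNq → q is the dual of axiom B; it is valid on a frame iff R is symmetric.
(A) R is not symmetric (u R w but not w R u), so the schema fails here.
(B) R is not symmetric (v R x but not x R v), so the schema fails here.
(C) R is not symmetric (v R u but not u R v), so the schema fails here.
(D) R is symmetric (every R-edge is matched by its reverse), so the schema is valid here.

A, B, C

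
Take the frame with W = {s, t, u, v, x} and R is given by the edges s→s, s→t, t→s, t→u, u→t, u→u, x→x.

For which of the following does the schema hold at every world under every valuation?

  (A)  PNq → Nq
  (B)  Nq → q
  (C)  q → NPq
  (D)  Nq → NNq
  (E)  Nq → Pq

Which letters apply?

C

R is not reflexive: not t R t.
R is symmetric: every R-edge is matched by its reverse.
R is not transitive: s R t and t R u but not s R u.
R is not euclidean: t R s and t R u but not s R u.
R is not serial: v has no R-successor.
(A) PNq → Nq (the dual of axiom 5) characterises the euclidean frames. R is not euclidean — not valid.
(B) Nq → q is axiom T, which corresponds to reflexivity. R is not reflexive — not valid.
(C) q → NPq is axiom B; it is valid on a frame exactly when R is symmetric. R is symmetric, so valid.
(D) axiom 4: valid iff R is transitive. R is not transitive — not valid.
(E) Nq → Pq is axiom D, which corresponds to seriality. R is not serial — not valid.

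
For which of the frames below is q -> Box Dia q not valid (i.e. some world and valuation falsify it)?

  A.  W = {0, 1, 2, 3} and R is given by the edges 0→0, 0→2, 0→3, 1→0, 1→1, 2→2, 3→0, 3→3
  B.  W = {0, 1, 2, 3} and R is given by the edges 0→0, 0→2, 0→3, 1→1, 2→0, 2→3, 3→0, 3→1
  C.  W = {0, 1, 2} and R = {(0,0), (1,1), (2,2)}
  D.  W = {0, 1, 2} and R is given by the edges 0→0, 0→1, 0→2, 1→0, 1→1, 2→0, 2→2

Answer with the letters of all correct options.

The schema q -> Box Dia q is axiom B; it is valid on a frame iff R is symmetric.
(A) R is not symmetric (0 R 2 but not 2 R 0), so the schema fails here.
(B) R is not symmetric (2 R 3 but not 3 R 2), so the schema fails here.
(C) R is symmetric (every R-edge is matched by its reverse), so the schema is valid here.
(D) R is symmetric (every R-edge is matched by its reverse), so the schema is valid here.

A, B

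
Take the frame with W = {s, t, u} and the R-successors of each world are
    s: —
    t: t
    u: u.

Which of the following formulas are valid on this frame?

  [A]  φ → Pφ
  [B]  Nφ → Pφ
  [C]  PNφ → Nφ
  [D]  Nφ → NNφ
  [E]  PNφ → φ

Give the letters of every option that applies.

C, D, E

R is not reflexive: not s R s.
R is symmetric: every R-edge is matched by its reverse.
R is transitive: R is closed under composition.
R is euclidean: any two R-successors of the same world are R-related.
R is not serial: s has no R-successor.
(A) φ → Pφ is the dual of axiom T; it is valid on a frame exactly when R is reflexive. R is not reflexive, so not valid.
(B) Nφ → Pφ is axiom D, which corresponds to seriality. R is not serial — not valid.
(C) PNφ → Nφ is the dual of axiom 5; it is valid on a frame exactly when R is euclidean. R is euclidean, so valid.
(D) Nφ → NNφ is axiom 4; it is valid on a frame exactly when R is transitive. R is transitive, so valid.
(E) the dual of axiom B: valid iff R is symmetric. R is symmetric — valid.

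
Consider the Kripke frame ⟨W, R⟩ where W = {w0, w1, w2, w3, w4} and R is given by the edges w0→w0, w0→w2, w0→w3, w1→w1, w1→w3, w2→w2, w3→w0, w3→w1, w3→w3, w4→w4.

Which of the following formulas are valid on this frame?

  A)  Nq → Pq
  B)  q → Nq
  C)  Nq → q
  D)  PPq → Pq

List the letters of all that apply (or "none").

A, C

R is reflexive: each world relates to itself.
R is not transitive: w0 R w3 and w3 R w1 but not w0 R w1.
R is serial: every world has an R-successor.
R is not a subset of the identity: w0 R w2 with w0 ≠ w2.
(A) Nq → Pq is axiom D, which corresponds to seriality. R is serial — valid.
(B) q → Nq is valid only on frames where every R-edge is a self-loop. Here R ⊄ identity — not valid.
(C) Nq → q is axiom T, which corresponds to reflexivity. R is reflexive — valid.
(D) PPq → Pq is the dual of axiom 4, which corresponds to transitivity. R is not transitive — not valid.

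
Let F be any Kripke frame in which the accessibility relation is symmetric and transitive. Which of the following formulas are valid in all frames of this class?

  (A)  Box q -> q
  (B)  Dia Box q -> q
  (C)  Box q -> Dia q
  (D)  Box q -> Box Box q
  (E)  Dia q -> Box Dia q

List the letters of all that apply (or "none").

B, D, E

A symmetric transitive relation is euclidean (uRv and uRw give vRu by symmetry, then vRw by transitivity).
(A) Box q -> q is axiom T, which corresponds to reflexivity. Such an R need not be reflexive — not valid.
(B) the dual of axiom B: valid iff R is symmetric. Every such R is symmetric — valid.
(C) Box q -> Dia q is axiom D; it is valid on a frame exactly when R is serial. Such an R need not be serial, so not valid.
(D) Box q -> Box Box q is axiom 4, which corresponds to transitivity. Every such R is transitive — valid.
(E) Dia q -> Box Dia q (axiom 5) characterises the euclidean frames. Every such R is euclidean — valid.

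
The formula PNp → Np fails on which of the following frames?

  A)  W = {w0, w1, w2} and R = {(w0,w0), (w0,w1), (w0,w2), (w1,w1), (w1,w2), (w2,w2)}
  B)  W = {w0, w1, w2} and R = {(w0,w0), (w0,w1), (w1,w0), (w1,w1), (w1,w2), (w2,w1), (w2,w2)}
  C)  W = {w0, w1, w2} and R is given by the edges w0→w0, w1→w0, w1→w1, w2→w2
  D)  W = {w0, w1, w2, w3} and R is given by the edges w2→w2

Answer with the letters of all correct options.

The schema PNp → Np is the dual of axiom 5; it is valid on a frame iff R is euclidean.
(A) R is not euclidean (w0 R w1 and w0 R w0 but not w1 R w0), so the schema fails here.
(B) R is not euclidean (w1 R w0 and w1 R w2 but not w0 R w2), so the schema fails here.
(C) R is not euclidean (w1 R w0 and w1 R w1 but not w0 R w1), so the schema fails here.
(D) R is euclidean (any two R-successors of the same world are R-related), so the schema is valid here.

A, B, C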